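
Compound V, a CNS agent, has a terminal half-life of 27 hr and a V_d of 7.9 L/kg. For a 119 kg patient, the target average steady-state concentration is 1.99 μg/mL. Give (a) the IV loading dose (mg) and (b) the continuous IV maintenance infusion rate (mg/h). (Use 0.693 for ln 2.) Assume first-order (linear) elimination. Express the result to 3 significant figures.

Vd = 7.9 L/kg × 119 kg = 940.1 L
LD = Vd × C = 940.1 × 1.99 = 1871 mg
CL = 0.693 × Vd / t½ = 0.693 × 940.1 / 27 = 24.13 L/h
Infusion rate = CL × Css = 24.13 × 1.99 = 48.02 mg/h

(a) 1870 mg; (b) 48.0 mg/h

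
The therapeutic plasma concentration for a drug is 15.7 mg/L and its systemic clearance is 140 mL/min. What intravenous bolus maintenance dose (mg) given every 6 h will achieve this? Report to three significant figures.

791 mg

CL = 140 mL/min × 60/1000 = 8.400 L/h
D = CL × Css × τ = 8.400 × 15.7 × 6 = 791.3 mg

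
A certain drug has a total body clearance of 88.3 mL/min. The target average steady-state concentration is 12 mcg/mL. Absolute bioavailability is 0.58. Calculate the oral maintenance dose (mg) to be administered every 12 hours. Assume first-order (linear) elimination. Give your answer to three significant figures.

1320 mg

Convert clearance: 88.3 mL/min × 60 min/h ÷ 1000 mL/L = 5.298 L/h
D = CL × Css × τ / F = 5.298 × 12 × 12 / 0.58 = 1315 mg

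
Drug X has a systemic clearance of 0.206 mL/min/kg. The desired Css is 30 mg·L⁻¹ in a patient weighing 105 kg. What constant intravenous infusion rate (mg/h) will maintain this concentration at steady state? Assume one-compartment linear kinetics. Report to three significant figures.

38.9 mg/h

CL = 0.206 mL/min/kg × 105 kg = 21.63 mL/min = 21.63 × 60/1000 = 1.298 L/h
Rate = CL × Css = 1.298 × 30 = 38.94 mg/h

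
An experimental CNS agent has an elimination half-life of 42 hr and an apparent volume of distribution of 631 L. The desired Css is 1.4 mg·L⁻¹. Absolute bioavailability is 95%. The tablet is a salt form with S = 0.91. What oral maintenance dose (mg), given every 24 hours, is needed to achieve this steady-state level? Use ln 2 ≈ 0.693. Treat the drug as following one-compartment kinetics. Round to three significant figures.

405 mg

k = 0.693/42 = 0.01650 h⁻¹, so CL = k·Vd = 0.01650 × 631.0 = 10.41 L/h
D = CL × Css × τ / F / S = 10.41 × 1.4 × 24 / 0.95 / 0.91 = 404.6 mg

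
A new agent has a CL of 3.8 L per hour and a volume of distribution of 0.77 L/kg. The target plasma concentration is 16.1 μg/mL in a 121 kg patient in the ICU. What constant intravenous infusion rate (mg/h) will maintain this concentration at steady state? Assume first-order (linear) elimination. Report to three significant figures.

Rate = CL × Css = 3.800 × 16.1 = 61.18 mg/h

61.2 mg/h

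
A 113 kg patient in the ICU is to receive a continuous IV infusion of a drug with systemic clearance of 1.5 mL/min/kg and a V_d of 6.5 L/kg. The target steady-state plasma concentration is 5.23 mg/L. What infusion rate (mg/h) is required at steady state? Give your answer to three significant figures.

53.2 mg/h

CL = 1.5 mL/min/kg × 113 kg = 169.5 mL/min = 169.5 × 60/1000 = 10.17 L/h
Rate = CL × Css = 10.17 × 5.23 = 53.19 mg/h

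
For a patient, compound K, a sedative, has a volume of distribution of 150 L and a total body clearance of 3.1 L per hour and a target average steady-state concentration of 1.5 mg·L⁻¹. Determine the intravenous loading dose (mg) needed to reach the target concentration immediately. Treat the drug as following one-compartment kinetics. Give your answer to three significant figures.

LD = Vd × C = 150.0 × 1.500 = 225.0 mg

225 mg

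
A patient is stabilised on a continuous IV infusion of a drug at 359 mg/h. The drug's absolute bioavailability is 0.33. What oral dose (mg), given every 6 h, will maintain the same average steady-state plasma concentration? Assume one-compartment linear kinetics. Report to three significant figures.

To maintain the same Css, the systemic dosing rate must be unchanged: F·D/τ = infusion rate.
D = rate × τ / F = 359 × 6 / 0.33 = 6527 mg

6530 mg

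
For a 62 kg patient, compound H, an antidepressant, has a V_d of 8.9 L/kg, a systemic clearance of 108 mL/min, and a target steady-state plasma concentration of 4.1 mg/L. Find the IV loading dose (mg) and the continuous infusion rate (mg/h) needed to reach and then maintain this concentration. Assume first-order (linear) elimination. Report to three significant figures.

(a) 2260 mg; (b) 26.6 mg/h

Vd(total) = 62 kg × 8.9 L/kg = 551.8 L
Loading: fill Vd to C_target → 551.8 L × 4.1 mg/L = 2262 mg
Convert clearance: 108 mL/min × 60 min/h ÷ 1000 mL/L = 6.480 L/h
Infusion rate = 6.480 L/h × 4.1 mg/L = 26.57 mg/h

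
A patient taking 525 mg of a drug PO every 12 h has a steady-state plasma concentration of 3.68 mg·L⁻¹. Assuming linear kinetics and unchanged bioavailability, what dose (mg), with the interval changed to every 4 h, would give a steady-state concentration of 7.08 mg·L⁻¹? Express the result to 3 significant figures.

With linear kinetics, Css is proportional to dose rate (D/τ) at fixed clearance.
D₂ = D₁ × (Css,target / Css,current) × (τ₂/τ₁) = 525 × (7.08/3.68) × (4/12) = 336.7 mg

337 mg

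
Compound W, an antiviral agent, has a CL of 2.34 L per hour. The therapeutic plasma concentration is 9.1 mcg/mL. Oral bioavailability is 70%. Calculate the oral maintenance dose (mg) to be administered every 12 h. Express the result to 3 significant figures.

At steady state, dose per interval replaces the amount cleared in that interval: F·D/τ = CL·Css.
D = CL × Css × τ / F = 2.340 × 9.1 × 12 / 0.7 = 365.0 mg

365 mg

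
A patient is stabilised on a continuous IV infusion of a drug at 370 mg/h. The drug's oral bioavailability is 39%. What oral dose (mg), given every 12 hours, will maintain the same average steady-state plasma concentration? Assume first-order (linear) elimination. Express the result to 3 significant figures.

To maintain the same Css, the systemic dosing rate must be unchanged: F·D/τ = infusion rate.
D = rate × τ / F = 370 × 12 / 0.39 = 11380 mg

11400 mg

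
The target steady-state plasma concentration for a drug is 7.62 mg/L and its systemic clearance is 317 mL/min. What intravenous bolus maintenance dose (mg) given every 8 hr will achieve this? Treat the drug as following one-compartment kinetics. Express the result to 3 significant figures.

1160 mg

CL = 317 mL/min × 60/1000 = 19.02 L/h
D = CL × Css × τ = 19.02 × 7.62 × 8 = 1159 mg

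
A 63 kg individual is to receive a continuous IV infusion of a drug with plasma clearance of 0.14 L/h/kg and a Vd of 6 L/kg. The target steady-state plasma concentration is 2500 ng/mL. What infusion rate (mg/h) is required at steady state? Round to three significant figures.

22.1 mg/h

CL = 0.14 L/h/kg × 63 kg = 8.820 L/h
C = 2500 ng/mL = 2.500 mg/L
Infusion rate = CL · Css = 8.820 L/h × 2.5 mg/L = 22.05 mg/h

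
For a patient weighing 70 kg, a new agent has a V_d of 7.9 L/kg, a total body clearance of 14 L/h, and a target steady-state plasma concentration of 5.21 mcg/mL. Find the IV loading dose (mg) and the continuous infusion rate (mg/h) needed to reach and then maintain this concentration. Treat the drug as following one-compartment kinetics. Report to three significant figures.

Vd = 7.9 L/kg × 70 kg = 553.0 L
LD = Vd · C_target = 553.0 × 5.21 = 2881 mg
Maintenance infusion rate = CL × Css = 14.00 × 5.21 = 72.94 mg/h

(a) 2880 mg; (b) 72.9 mg/h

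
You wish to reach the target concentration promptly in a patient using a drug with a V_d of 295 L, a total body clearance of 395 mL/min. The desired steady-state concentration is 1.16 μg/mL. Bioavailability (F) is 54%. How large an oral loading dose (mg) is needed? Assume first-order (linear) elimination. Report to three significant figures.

The loading dose fills Vd to the target concentration; clearance is irrelevant here.
LD = Vd × C / F = 295.0 × 1.160 / 0.54 = 633.7 mg

634 mg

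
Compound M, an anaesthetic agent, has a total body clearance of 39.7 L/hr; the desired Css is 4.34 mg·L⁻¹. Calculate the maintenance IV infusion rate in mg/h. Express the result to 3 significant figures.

172 mg/h

R₀ = 39.70 × 4.34 = 172.3 mg/h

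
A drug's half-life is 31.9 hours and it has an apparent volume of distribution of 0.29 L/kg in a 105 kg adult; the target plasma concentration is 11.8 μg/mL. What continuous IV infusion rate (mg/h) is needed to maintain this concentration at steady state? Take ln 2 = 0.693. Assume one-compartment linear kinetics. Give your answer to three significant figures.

Total Vd = 0.29 × 105 = 30.45 L
CL = ln 2 · Vd / t½ = 0.693 × 30.45 / 31.9 = 0.6615 L/h
Infusion rate = CL × Css = 0.6615 × 11.8 = 7.806 mg/h

7.81 mg/h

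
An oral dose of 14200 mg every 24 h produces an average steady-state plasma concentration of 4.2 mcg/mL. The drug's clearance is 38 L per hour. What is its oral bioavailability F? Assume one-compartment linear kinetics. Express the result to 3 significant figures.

0.270

F·D/τ = CL·Css at steady state → F = CL·Css·τ / D.
F = 38 × 4.2 × 24 / 14200 = 0.270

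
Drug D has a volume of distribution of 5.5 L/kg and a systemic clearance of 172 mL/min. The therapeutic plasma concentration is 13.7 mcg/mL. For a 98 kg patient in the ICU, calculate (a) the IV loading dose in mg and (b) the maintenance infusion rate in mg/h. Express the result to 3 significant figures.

(a) 7380 mg; (b) 141 mg/h

Total Vd = 5.5 × 98 = 539.0 L
LD = Vd · C_target = 539.0 × 13.7 = 7384 mg
CL = 172 mL/min = 172 × 0.06 = 10.32 L/h
Maintenance infusion rate = CL × Css = 10.32 × 13.7 = 141.4 mg/h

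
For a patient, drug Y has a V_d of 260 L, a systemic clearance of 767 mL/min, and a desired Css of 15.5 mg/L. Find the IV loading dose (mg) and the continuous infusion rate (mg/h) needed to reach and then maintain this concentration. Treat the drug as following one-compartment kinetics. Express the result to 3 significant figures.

(a) 4030 mg; (b) 713 mg/h

Loading dose = Vd × C = 260.0 × 15.5 = 4030 mg
Convert clearance: 767 mL/min × 60 min/h ÷ 1000 mL/L = 46.02 L/h
Infusion rate = 46.02 L/h × 15.5 mg/L = 713.3 mg/h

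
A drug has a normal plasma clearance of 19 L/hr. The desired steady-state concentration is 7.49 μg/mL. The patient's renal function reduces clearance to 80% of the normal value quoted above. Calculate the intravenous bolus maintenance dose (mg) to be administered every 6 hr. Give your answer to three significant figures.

683 mg

Patient clearance = 0.8 × 19.00 = 15.20 L/h
D = CL × Css × τ = 15.20 × 7.49 × 6 = 683.1 mg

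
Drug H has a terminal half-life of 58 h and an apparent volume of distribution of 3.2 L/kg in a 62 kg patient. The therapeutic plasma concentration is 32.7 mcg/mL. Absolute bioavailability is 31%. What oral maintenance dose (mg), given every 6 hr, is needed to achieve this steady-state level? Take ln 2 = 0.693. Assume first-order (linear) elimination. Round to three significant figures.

Total Vd = 3.2 × 62 = 198.4 L
CL = ln 2 · Vd / t½ = 0.693 × 198.4 / 58 = 2.371 L/h
D = CL × Css × τ / F = 2.371 × 32.7 × 6 / 0.31 = 1501 mg

1500 mg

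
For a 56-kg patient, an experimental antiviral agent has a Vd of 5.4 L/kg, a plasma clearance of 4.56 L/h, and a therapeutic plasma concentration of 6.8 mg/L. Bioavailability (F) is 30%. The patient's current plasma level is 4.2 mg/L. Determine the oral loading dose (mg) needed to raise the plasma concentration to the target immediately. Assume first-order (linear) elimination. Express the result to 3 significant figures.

Total Vd = 5.4 × 56 = 302.4 L
The loading dose fills Vd to the target concentration; clearance is irrelevant here.
Concentration deficit ΔC = 6.8 − 4.2 = 2.600 mg/L
LD = Vd × ΔC / F = 302.4 × 2.600 / 0.3 = 2621 mg

2620 mg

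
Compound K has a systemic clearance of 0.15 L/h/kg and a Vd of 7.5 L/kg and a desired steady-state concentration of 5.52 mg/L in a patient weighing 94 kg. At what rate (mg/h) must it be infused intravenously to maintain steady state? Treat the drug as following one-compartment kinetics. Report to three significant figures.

77.8 mg/h

CL = 0.15 L/h/kg × 94 kg = 14.10 L/h
R₀ = 14.10 × 5.52 = 77.83 mg/h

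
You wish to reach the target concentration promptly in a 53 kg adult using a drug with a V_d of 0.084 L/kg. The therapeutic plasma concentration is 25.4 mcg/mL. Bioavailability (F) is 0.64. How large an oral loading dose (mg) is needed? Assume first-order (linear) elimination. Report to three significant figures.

Vd = 0.084 L/kg × 53 kg = 4.452 L
LD = Vd × C / F = 4.452 × 25.40 / 0.64 = 176.7 mg

177 mg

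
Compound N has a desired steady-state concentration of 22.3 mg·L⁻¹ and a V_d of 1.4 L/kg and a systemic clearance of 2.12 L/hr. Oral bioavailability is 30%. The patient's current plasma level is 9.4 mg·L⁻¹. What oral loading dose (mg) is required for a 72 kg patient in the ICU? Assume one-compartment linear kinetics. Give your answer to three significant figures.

4330 mg

Vd(total) = 72 kg × 1.4 L/kg = 100.8 L
Loading dose depends on Vd (not clearance): it fills the distribution volume.
Concentration deficit ΔC = 22.3 − 9.4 = 12.90 mg/L
LD = Vd × ΔC / F = 100.8 × 12.90 / 0.3 = 4334 mg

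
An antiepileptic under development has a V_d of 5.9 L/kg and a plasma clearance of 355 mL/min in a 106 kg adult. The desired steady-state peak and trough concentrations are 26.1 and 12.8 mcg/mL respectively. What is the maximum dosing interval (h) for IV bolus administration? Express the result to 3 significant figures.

20.9 h

Vd(total) = 106 kg × 5.9 L/kg = 625.4 L
Convert clearance: 355 mL/min × 60 min/h ÷ 1000 mL/L = 21.30 L/h
k = CL / Vd = 21.30 / 625.4 = 0.03406 h⁻¹
Between IV bolus doses, concentration decays as C = C₀·e^(−kτ), so C_peak/C_trough = e^(kτ).
τ_max = ln(C_peak/C_trough) / k = ln(26.1/12.8) / 0.03406 = 0.7125 / 0.03406 = 20.92 h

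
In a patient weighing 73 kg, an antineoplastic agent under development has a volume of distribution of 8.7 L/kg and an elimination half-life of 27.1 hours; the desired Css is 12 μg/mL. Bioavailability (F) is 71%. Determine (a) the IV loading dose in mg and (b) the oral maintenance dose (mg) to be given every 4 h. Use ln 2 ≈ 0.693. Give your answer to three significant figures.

Vd = 8.7 L/kg × 73 kg = 635.1 L
LD = Vd × C = 635.1 × 12 = 7621 mg
CL = 0.693 × Vd / t½ = 0.693 × 635.1 / 27.1 = 16.24 L/h
D = CL × Css × τ / F = 16.24 × 12 × 4 / 0.71 = 1098 mg

(a) 7620 mg; (b) 1100 mg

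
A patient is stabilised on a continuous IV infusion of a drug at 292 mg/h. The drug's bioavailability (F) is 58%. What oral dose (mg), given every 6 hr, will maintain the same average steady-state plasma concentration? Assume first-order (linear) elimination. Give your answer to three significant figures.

To maintain the same Css, the systemic dosing rate must be unchanged: F·D/τ = infusion rate.
D = rate × τ / F = 292 × 6 / 0.58 = 3021 mg

3020 mg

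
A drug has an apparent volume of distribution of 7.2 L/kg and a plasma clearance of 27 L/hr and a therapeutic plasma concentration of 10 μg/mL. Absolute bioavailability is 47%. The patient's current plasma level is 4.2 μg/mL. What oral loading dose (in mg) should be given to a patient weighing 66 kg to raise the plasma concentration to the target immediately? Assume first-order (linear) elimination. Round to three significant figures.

Vd = 7.2 L/kg × 66 kg = 475.2 L
Concentration deficit ΔC = 10 − 4.2 = 5.800 mg/L
LD = Vd × ΔC / F = 475.2 × 5.800 / 0.47 = 5864 mg

5860 mg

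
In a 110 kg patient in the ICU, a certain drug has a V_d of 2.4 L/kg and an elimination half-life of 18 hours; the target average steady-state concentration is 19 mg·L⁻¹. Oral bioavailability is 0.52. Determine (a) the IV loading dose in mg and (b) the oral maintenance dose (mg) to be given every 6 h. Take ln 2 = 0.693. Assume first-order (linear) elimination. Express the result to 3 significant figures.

Total Vd = 2.4 × 110 = 264.0 L
LD = Vd × C = 264.0 × 19 = 5016 mg
CL = 0.693 × Vd / t½ = 0.693 × 264.0 / 18 = 10.16 L/h
D = CL × Css × τ / F = 10.16 × 19 × 6 / 0.52 = 2227 mg

(a) 5020 mg; (b) 2230 mg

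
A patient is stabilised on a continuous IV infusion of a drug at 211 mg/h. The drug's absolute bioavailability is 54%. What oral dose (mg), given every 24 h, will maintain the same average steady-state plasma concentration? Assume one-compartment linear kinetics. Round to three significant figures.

To maintain the same Css, the systemic dosing rate must be unchanged: F·D/τ = infusion rate.
D = rate × τ / F = 211 × 24 / 0.54 = 9378 mg

9380 mg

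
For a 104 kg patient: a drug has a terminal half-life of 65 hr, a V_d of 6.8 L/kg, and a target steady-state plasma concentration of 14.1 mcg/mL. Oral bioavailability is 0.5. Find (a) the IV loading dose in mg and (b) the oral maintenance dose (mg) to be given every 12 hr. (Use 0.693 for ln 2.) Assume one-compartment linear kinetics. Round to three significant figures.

(a) 9970 mg; (b) 2550 mg

Vd(total) = 104 kg × 6.8 L/kg = 707.2 L
LD = Vd × C = 707.2 × 14.1 = 9972 mg
CL = 0.693 × Vd / t½ = 0.693 × 707.2 / 65 = 7.540 L/h
D = CL × Css × τ / F = 7.540 × 14.1 × 12 / 0.5 = 2552 mg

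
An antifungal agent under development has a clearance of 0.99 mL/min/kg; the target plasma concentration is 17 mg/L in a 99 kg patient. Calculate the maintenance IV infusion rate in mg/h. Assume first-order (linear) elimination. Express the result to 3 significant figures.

CL = 0.99 mL/min/kg × 99 kg = 98.01 mL/min = 98.01 × 60/1000 = 5.881 L/h
At steady state, infusion rate equals elimination rate: rate in = CL × Css.
Rate = CL × Css = 5.881 × 17 = 99.98 mg/h

100 mg/h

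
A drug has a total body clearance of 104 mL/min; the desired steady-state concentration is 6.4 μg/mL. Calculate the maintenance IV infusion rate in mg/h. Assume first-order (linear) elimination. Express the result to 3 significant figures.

39.9 mg/h

CL = 104 mL/min × 60/1000 = 6.240 L/h
At steady state, infusion rate equals elimination rate: rate in = CL × Css.
Infusion rate = CL · Css = 6.240 L/h × 6.4 mg/L = 39.94 mg/h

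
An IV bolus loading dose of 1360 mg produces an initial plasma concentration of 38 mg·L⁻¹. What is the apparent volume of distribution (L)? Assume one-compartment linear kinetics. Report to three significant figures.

Immediately after an IV bolus, C₀ = Dose / Vd, so Vd = Dose / C₀.
Vd = 1360 / 38 = 35.79 L

35.8 L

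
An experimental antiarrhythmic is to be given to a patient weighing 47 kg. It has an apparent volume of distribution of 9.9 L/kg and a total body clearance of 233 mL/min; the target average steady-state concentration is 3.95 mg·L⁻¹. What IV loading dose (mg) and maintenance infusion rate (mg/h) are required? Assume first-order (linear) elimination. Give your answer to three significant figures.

(a) 1840 mg; (b) 55.2 mg/h

Vd = 9.9 L/kg × 47 kg = 465.3 L
Loading dose = Vd × C = 465.3 × 3.95 = 1838 mg
CL = 233 mL/min = 233 × 0.06 = 13.98 L/h
Maintenance infusion rate = CL × Css = 13.98 × 3.95 = 55.22 mg/h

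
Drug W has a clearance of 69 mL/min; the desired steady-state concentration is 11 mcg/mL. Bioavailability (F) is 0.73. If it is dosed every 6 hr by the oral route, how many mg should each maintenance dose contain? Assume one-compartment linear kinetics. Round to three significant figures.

Convert clearance: 69 mL/min × 60 min/h ÷ 1000 mL/L = 4.140 L/h
D = CL × Css × τ / F = 4.140 × 11 × 6 / 0.73 = 374.3 mg

374 mg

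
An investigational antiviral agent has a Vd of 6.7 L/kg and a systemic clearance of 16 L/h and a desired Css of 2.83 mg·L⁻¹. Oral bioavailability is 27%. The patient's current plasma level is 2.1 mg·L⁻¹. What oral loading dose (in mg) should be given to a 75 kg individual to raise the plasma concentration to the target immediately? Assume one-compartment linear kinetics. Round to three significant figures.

Total Vd = 6.7 × 75 = 502.5 L
Concentration deficit ΔC = 2.83 − 2.1 = 0.7300 mg/L
LD = Vd × ΔC / F = 502.5 × 0.7300 / 0.27 = 1359 mg

1360 mg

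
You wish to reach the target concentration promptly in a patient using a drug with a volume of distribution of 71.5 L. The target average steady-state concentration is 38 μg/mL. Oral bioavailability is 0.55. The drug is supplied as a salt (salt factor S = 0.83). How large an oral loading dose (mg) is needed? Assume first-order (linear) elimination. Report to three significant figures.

5950 mg

The loading dose fills Vd to the target concentration.
LD = Vd × C / F / S = 71.50 × 38.00 / 0.55 / 0.83 = 5952 mg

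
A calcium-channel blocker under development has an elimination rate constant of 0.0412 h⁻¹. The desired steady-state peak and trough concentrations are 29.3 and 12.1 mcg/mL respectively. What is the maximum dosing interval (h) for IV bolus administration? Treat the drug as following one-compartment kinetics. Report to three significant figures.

Between IV bolus doses, concentration decays as C = C₀·e^(−kτ), so C_peak/C_trough = e^(kτ).
τ_max = ln(C_peak/C_trough) / k = ln(29.3/12.1) / 0.04120 = 0.8844 / 0.04120 = 21.47 h

21.5 h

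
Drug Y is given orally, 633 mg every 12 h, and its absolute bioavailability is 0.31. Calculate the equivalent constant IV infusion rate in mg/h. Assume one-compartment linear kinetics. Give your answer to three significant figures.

Equivalent systemic input: infusion rate = F·D/τ.
Rate = 0.31 × 633 / 12 = 16.35 mg/h

16.4 mg/h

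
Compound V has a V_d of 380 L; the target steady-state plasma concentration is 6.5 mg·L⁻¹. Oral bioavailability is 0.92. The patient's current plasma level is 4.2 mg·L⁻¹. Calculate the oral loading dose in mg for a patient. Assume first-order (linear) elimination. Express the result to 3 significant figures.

The loading dose fills Vd to the target concentration.
Concentration deficit ΔC = 6.5 − 4.2 = 2.300 mg/L
LD = Vd × ΔC / F = 380.0 × 2.300 / 0.92 = 950.0 mg

950 mg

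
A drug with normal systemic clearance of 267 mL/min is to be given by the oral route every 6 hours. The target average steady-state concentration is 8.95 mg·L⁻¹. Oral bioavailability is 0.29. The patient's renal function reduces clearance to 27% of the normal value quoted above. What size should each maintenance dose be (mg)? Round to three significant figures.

801 mg

CL = 267 mL/min = 267 × 0.06 = 16.02 L/h
Patient clearance = 0.27 × 16.02 = 4.325 L/h
At steady state, dose per interval replaces the amount cleared in that interval: F·D/τ = CL·Css.
D = CL × Css × τ / F = 4.325 × 8.95 × 6 / 0.29 = 800.9 mg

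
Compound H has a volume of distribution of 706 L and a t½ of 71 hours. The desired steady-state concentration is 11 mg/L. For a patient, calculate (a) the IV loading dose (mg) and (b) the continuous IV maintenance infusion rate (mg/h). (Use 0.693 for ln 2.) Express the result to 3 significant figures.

LD = Vd × C = 706.0 × 11 = 7766 mg
CL = 0.693 × Vd / t½ = 0.693 × 706.0 / 71 = 6.891 L/h
Infusion rate = CL × Css = 6.891 × 11 = 75.80 mg/h

(a) 7770 mg; (b) 75.8 mg/h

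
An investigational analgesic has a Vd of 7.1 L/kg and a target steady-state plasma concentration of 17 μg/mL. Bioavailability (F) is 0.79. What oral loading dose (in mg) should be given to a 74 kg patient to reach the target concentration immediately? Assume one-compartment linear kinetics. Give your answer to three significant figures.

Total Vd = 7.1 × 74 = 525.4 L
The loading dose fills Vd to the target concentration.
LD = Vd × C / F = 525.4 × 17.00 / 0.79 = 11310 mg

11300 mg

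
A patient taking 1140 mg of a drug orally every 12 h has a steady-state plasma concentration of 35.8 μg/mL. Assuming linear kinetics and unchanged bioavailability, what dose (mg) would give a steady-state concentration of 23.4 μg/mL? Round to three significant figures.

745 mg

With linear kinetics, Css is proportional to dose rate (D/τ) at fixed clearance.
D₂ = D₁ × (Css,target / Css,current) = 1140 × 23.4/35.8 = 745.1 mg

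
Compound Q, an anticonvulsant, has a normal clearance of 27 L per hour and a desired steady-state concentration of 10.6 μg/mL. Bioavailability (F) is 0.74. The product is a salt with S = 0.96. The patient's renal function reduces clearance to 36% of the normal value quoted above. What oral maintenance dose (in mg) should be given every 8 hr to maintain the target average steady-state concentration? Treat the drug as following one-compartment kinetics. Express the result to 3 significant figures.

1160 mg

Patient clearance = 0.36 × 27.00 = 9.720 L/h
At steady state, dose per interval replaces the amount cleared in that interval: F·S·D/τ = CL·Css.
D = CL × Css × τ / F / S = 9.720 × 10.6 × 8 / 0.74 / 0.96 = 1160 mg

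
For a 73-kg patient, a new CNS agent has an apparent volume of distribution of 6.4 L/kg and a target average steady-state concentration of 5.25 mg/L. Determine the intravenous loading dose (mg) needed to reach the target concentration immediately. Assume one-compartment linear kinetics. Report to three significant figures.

Vd(total) = 73 kg × 6.4 L/kg = 467.2 L
LD = Vd × C = 467.2 × 5.250 = 2453 mg

2450 mg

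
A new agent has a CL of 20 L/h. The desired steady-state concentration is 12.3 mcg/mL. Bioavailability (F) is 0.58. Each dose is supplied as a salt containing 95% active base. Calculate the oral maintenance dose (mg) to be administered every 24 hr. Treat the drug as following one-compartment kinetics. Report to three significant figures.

10700 mg

At steady state, dose per interval replaces the amount cleared in that interval: F·S·D/τ = CL·Css.
D = CL × Css × τ / F / S = 20.00 × 12.3 × 24 / 0.58 / 0.95 = 10720 mg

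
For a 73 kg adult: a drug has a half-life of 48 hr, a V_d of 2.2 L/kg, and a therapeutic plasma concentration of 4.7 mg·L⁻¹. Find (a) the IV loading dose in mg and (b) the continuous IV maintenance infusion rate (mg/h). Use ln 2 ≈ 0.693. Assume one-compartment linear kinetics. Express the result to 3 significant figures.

Vd = 2.2 L/kg × 73 kg = 160.6 L
LD = Vd × C = 160.6 × 4.7 = 754.8 mg
CL = 0.693 × Vd / t½ = 0.693 × 160.6 / 48 = 2.319 L/h
Infusion rate = CL × Css = 2.319 × 4.7 = 10.90 mg/h

(a) 755 mg; (b) 10.9 mg/h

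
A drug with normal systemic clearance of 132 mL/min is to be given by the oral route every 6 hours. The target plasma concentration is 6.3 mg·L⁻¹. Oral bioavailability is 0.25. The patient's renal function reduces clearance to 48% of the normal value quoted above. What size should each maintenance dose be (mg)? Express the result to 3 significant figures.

CL = 132 mL/min = 132 × 0.06 = 7.920 L/h
Patient clearance = 0.48 × 7.920 = 3.802 L/h
D = CL × Css × τ / F = 3.802 × 6.3 × 6 / 0.25 = 574.9 mg

575 mg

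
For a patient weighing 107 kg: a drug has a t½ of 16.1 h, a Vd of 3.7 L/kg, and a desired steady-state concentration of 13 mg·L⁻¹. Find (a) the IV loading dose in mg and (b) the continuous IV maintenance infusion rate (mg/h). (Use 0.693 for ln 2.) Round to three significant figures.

Total Vd = 3.7 × 107 = 395.9 L
LD = Vd × C = 395.9 × 13 = 5147 mg
CL = 0.693 × Vd / t½ = 0.693 × 395.9 / 16.1 = 17.04 L/h
Infusion rate = CL × Css = 17.04 × 13 = 221.5 mg/h

(a) 5150 mg; (b) 222 mg/h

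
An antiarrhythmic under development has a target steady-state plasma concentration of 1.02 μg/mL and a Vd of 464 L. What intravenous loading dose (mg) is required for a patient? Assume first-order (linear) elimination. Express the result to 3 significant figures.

LD = Vd × C = 464.0 × 1.020 = 473.3 mg

473 mg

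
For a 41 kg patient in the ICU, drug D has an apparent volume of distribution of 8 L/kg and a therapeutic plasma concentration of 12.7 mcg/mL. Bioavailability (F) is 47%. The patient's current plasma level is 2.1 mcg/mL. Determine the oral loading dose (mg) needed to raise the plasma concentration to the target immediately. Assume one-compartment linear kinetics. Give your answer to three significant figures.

7400 mg

Total Vd = 8 × 41 = 328.0 L
Concentration deficit ΔC = 12.7 − 2.1 = 10.60 mg/L
LD = Vd × ΔC / F = 328.0 × 10.60 / 0.47 = 7397 mg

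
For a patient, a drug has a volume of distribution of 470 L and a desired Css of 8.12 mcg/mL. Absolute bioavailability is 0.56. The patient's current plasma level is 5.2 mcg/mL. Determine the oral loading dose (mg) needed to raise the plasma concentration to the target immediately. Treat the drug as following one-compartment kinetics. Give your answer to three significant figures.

2450 mg

The loading dose fills Vd to the target concentration.
Concentration deficit ΔC = 8.12 − 5.2 = 2.920 mg/L
LD = Vd × ΔC / F = 470.0 × 2.920 / 0.56 = 2451 mg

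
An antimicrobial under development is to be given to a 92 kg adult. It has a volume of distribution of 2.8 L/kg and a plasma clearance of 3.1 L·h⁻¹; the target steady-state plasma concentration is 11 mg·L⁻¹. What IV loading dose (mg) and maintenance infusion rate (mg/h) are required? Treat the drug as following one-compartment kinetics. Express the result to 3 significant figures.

Total Vd = 2.8 × 92 = 257.6 L
Loading dose = Vd × C = 257.6 × 11 = 2834 mg
Maintenance infusion rate = CL × Css = 3.100 × 11 = 34.10 mg/h

(a) 2830 mg; (b) 34.1 mg/h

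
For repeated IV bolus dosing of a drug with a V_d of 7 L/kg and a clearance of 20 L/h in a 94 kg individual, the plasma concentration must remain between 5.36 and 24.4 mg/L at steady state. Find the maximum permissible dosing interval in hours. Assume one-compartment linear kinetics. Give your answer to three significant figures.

Total Vd = 7 × 94 = 658.0 L
k = CL / Vd = 20.00 / 658.0 = 0.03040 h⁻¹
Between IV bolus doses, concentration decays as C = C₀·e^(−kτ), so C_peak/C_trough = e^(kτ).
τ_max = ln(C_peak/C_trough) / k = ln(24.4/5.36) / 0.03040 = 1.516 / 0.03040 = 49.87 h

49.9 h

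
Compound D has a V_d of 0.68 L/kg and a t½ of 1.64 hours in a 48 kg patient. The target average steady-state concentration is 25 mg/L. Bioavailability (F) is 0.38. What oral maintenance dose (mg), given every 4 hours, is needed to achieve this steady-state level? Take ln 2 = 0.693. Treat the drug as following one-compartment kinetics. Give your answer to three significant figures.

3630 mg

Vd(total) = 48 kg × 0.68 L/kg = 32.64 L
k = 0.693/1.64 = 0.4226 h⁻¹, so CL = k·Vd = 0.4226 × 32.64 = 13.79 L/h
D = CL × Css × τ / F = 13.79 × 25 × 4 / 0.38 = 3629 mg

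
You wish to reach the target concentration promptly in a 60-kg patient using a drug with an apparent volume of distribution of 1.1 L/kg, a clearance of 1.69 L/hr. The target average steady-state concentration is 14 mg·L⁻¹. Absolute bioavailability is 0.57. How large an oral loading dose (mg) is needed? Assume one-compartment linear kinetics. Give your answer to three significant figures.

1620 mg

Total Vd = 1.1 × 60 = 66.00 L
Loading dose depends on Vd (not clearance): it fills the distribution volume.
LD = Vd × C / F = 66.00 × 14.00 / 0.57 = 1621 mg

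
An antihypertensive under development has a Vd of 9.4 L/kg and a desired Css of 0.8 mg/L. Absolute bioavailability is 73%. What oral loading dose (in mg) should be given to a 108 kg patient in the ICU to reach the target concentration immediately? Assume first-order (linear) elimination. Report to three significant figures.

1110 mg

Total Vd = 9.4 × 108 = 1015 L
The loading dose fills Vd to the target concentration.
LD = Vd × C / F = 1015 × 0.8000 / 0.73 = 1112 mg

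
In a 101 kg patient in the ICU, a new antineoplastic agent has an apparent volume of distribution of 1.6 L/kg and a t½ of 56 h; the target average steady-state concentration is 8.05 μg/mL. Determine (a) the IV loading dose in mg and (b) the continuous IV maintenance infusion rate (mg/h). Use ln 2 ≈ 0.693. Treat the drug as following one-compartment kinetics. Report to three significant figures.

(a) 1300 mg; (b) 16.1 mg/h

Vd(total) = 101 kg × 1.6 L/kg = 161.6 L
LD = Vd × C = 161.6 × 8.05 = 1301 mg
CL = 0.693 × Vd / t½ = 0.693 × 161.6 / 56 = 2.000 L/h
Infusion rate = CL × Css = 2.000 × 8.05 = 16.10 mg/h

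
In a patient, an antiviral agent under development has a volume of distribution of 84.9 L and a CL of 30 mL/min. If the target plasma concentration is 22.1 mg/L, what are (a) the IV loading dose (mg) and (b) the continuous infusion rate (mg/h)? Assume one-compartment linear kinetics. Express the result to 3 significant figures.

(a) 1880 mg; (b) 39.8 mg/h

LD = Vd · C_target = 84.90 × 22.1 = 1876 mg
CL = 30 mL/min × 60/1000 = 1.800 L/h
Infusion rate = 1.800 L/h × 22.1 mg/L = 39.78 mg/h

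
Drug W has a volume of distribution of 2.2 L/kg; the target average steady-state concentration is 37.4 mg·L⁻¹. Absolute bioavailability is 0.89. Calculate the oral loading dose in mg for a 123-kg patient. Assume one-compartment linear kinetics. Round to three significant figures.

Total Vd = 2.2 × 123 = 270.6 L
LD = Vd × C / F = 270.6 × 37.40 / 0.89 = 11370 mg

11400 mg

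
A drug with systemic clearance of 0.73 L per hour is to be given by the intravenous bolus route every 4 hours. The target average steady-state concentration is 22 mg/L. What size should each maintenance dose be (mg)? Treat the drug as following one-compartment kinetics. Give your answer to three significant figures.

64.2 mg

D = CL × Css × τ = 0.7300 × 22 × 4 = 64.24 mg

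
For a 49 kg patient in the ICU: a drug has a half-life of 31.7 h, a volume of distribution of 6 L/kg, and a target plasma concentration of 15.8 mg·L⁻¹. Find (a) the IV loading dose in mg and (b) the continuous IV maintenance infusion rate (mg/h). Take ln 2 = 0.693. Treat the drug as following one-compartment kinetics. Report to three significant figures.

Vd = 6 L/kg × 49 kg = 294.0 L
LD = Vd × C = 294.0 × 15.8 = 4645 mg
CL = 0.693 × Vd / t½ = 0.693 × 294.0 / 31.7 = 6.427 L/h
Infusion rate = CL × Css = 6.427 × 15.8 = 101.5 mg/h

(a) 4650 mg; (b) 102 mg/h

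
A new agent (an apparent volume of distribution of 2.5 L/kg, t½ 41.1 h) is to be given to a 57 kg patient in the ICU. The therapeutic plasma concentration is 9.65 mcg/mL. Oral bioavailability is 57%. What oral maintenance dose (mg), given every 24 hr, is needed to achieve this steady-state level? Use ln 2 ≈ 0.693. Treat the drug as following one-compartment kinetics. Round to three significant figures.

Total Vd = 2.5 × 57 = 142.5 L
k = 0.693/41.1 = 0.01686 h⁻¹, so CL = k·Vd = 0.01686 × 142.5 = 2.403 L/h
D = CL × Css × τ / F = 2.403 × 9.65 × 24 / 0.57 = 976.4 mg

976 mg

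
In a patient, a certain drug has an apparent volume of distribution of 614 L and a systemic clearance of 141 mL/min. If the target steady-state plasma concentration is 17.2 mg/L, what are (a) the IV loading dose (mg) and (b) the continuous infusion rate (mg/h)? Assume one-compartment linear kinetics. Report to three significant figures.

LD = Vd · C_target = 614.0 × 17.2 = 10560 mg
CL = 141 mL/min = 141 × 0.06 = 8.460 L/h
Infusion rate = 8.460 L/h × 17.2 mg/L = 145.5 mg/h

(a) 10600 mg; (b) 146 mg/h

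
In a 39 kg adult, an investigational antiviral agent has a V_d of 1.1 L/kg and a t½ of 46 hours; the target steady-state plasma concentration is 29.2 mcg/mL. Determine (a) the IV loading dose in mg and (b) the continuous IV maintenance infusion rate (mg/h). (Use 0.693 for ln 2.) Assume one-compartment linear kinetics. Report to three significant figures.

(a) 1250 mg; (b) 18.9 mg/h

Vd = 1.1 L/kg × 39 kg = 42.90 L
LD = Vd × C = 42.90 × 29.2 = 1253 mg
CL = 0.693 × Vd / t½ = 0.693 × 42.90 / 46 = 0.6463 L/h
Infusion rate = CL × Css = 0.6463 × 29.2 = 18.87 mg/h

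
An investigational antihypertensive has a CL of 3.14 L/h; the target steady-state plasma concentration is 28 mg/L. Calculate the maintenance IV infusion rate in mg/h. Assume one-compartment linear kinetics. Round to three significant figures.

R₀ = 3.140 × 28 = 87.92 mg/h

87.9 mg/h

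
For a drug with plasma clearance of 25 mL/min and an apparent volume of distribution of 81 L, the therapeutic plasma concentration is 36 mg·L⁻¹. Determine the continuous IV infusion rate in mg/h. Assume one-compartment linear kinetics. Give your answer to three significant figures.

CL = 25 mL/min × 60/1000 = 1.500 L/h
Rate = CL × Css = 1.500 × 36 = 54.00 mg/h

54.0 mg/h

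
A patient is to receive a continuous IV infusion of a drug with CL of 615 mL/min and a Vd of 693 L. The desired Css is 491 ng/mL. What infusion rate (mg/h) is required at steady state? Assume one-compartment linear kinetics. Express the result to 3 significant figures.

CL = 615 mL/min = 615 × 0.06 = 36.90 L/h
C = 491 ng/mL = 0.4910 mg/L
Infusion rate = CL · Css = 36.90 L/h × 0.491 mg/L = 18.12 mg/h

18.1 mg/h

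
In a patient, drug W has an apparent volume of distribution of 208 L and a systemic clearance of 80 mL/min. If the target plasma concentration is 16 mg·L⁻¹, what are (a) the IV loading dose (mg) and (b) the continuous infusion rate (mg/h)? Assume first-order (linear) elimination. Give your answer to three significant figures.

Loading: fill Vd to C_target → 208.0 L × 16 mg/L = 3328 mg
Convert clearance: 80 mL/min × 60 min/h ÷ 1000 mL/L = 4.800 L/h
Maintenance infusion rate = CL × Css = 4.800 × 16 = 76.80 mg/h

(a) 3330 mg; (b) 76.8 mg/h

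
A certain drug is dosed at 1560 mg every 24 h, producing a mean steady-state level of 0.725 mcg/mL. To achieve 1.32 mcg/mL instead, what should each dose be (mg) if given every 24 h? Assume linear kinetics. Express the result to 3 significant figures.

For first-order elimination, Css ∝ F·D/(CL·τ); F and CL are unchanged, so Css ∝ D/τ.
D₂ = D₁ × (Css,target / Css,current) = 1560 × 1.32/0.725 = 2840 mg

2840 mg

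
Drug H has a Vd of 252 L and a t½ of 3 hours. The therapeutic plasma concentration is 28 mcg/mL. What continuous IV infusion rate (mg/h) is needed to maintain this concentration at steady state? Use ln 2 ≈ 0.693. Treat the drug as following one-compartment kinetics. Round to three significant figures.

1630 mg/h

CL = ln 2 · Vd / t½ = 0.693 × 252.0 / 3 = 58.21 L/h
Infusion rate = CL × Css = 58.21 × 28 = 1630 mg/h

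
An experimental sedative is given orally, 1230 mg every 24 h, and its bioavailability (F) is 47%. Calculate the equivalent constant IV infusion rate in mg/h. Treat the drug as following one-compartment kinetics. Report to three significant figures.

Equivalent systemic input: infusion rate = F·D/τ.
Rate = 0.47 × 1230 / 24 = 24.09 mg/h

24.1 mg/h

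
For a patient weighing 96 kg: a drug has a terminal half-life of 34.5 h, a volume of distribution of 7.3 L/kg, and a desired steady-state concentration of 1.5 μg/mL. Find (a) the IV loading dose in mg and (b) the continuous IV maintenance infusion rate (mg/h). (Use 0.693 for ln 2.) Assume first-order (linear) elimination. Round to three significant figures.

Vd = 7.3 L/kg × 96 kg = 700.8 L
LD = Vd × C = 700.8 × 1.5 = 1051 mg
CL = 0.693 × Vd / t½ = 0.693 × 700.8 / 34.5 = 14.08 L/h
Infusion rate = CL × Css = 14.08 × 1.5 = 21.12 mg/h

(a) 1050 mg; (b) 21.1 mg/h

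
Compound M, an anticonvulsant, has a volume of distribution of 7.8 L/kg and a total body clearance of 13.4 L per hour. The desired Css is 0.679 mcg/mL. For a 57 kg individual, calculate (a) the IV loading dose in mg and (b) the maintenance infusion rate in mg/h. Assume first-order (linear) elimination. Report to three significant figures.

Total Vd = 7.8 × 57 = 444.6 L
Loading dose = Vd × C = 444.6 × 0.679 = 301.9 mg
Maintenance: replace elimination → rate = CL × Css = 13.40 × 0.679 = 9.099 mg/h

(a) 302 mg; (b) 9.10 mg/h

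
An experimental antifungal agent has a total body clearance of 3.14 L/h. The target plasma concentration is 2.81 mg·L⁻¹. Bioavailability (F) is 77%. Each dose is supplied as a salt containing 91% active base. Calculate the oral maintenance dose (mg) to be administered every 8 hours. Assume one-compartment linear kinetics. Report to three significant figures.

101 mg

At steady state, dose per interval replaces the amount cleared in that interval: F·S·D/τ = CL·Css.
D = CL × Css × τ / F / S = 3.140 × 2.81 × 8 / 0.77 / 0.91 = 100.7 mg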